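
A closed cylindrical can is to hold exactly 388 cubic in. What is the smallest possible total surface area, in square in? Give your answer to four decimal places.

With radius r and height h, πr²h = 388 so h = 388/(πr²), and S(r) = 2πr² + 2πrh = 2πr² + 2·388/r.
S'(r) = 4πr − 2·388/r² = 0 ⇒ r³ = 388/(2π), so r ≈ 3.9526 and h = 2r ≈ 7.9052.
S''(r) = 4π + 4·388/r³ > 0, so this is the minimum; S ≈ 294.4890.

294.4890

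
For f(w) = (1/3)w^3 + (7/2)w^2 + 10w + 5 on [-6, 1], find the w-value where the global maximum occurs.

1

Differentiating, f'(w) = w^2 + 7w + 10; which vanishes at w = -5 and w = -2.
Candidates: f(-6) = -1, f(-5) = 5/6, f(-2) = -11/3, f(1) = 113/6.
The maximum over the interval is 113/6, attained at w = 1.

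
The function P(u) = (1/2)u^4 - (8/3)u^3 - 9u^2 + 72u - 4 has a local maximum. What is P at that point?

P'(u) = 2u^3 - 8u^2 - 18u + 72. Setting P'(u) = 0 gives u ∈ {-3, 3, 4}.
Second-derivative test with P''(u) = 6u^2 - 16u - 18: P''(-3) = 84 > 0 ⇒ local minimum; P''(3) = -12 < 0 ⇒ local maximum; P''(4) = 14 > 0 ⇒ local minimum.
The local maximum is P(3) = 199/2.

199/2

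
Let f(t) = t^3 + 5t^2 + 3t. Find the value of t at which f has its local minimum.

-1/3

f'(t) = 3t^2 + 10t + 3 = 0 at t = -3, -1/3.
Since f''(t) = 6t + 10, we get f''(-3) = -8 < 0 ⇒ local maximum; f''(-1/3) = 8 > 0 ⇒ local minimum.
The local minimum is f(-1/3) = -13/27.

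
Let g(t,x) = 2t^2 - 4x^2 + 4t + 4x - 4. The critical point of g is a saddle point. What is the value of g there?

∂g/∂t = 4t + 4 = 0 and ∂g/∂x = -8x + 4 = 0, so (t, x) = (-1, 1/2).
The Hessian has g_{tt} = 4, g_{xx} = -8, g_{tx} = 0, giving D = -32 < 0, so the point is a saddle point.
g(-1, 1/2) = -5.

-5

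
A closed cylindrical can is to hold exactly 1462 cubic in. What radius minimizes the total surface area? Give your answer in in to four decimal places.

With radius r and height h, πr²h = 1462 so h = 1462/(πr²), and S(r) = 2πr² + 2πrh = 2πr² + 2·1462/r.
S'(r) = 4πr − 2·1462/r² = 0 ⇒ r³ = 1462/(2π), so r ≈ 6.1507 and h = 2r ≈ 12.3013.
S''(r) = 4π + 4·1462/r³ > 0, so this is the minimum; S ≈ 713.0929.

6.1507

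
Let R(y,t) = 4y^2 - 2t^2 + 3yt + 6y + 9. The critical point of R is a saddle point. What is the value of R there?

297/41

∂R/∂y = 8y + 3t + 6 = 0 and ∂R/∂t = 3y - 4t = 0, so (y, t) = (-24/41, -18/41).
The Hessian has R_{yy} = 8, R_{tt} = -4, R_{yt} = 3, giving D = -41 < 0, so the point is a saddle point.
R(-24/41, -18/41) = 297/41.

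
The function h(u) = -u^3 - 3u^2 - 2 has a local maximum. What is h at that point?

-2

h'(u) = -3u^2 - 6u. Setting h'(u) = 0 gives u ∈ {-2, 0}.
Since h''(u) = -6u - 6, we get h''(-2) = 6 > 0 ⇒ local minimum; h''(0) = -6 < 0 ⇒ local maximum.
The local maximum is h(0) = -2.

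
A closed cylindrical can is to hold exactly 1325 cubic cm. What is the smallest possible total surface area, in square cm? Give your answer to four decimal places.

With radius r and height h, πr²h = 1325 so h = 1325/(πr²), and S(r) = 2πr² + 2πrh = 2πr² + 2·1325/r.
S'(r) = 4πr − 2·1325/r² = 0 ⇒ r³ = 1325/(2π), so r ≈ 5.9522 and h = 2r ≈ 11.9044.
S''(r) = 4π + 4·1325/r³ > 0, so this is the minimum; S ≈ 667.8185.

667.8185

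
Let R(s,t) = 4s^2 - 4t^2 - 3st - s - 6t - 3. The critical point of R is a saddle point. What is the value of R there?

∂R/∂s = 8s - 3t - 1 = 0 and ∂R/∂t = -3s - 8t - 6 = 0, so (s, t) = (-10/73, -51/73).
The Hessian has R_{ss} = 8, R_{tt} = -8, R_{st} = -3, giving D = -73 < 0, so the point is a saddle point.
R(-10/73, -51/73) = -61/73.

-61/73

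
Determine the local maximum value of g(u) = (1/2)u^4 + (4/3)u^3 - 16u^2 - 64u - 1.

g'(u) = 2u^3 + 4u^2 - 32u - 64 = 0 at u = -4, -2, 4.
g''(u) = 6u^2 + 8u - 32. g''(-4) = 32 > 0 ⇒ local minimum; g''(-2) = -24 < 0 ⇒ local maximum; g''(4) = 96 > 0 ⇒ local minimum.
So the local maximum value is g(-2) = 181/3.

181/3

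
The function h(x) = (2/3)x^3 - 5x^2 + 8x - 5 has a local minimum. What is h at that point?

h'(x) = 2x^2 - 10x + 8 = 0 at x = 1, 4.
Second-derivative test with h''(x) = 4x - 10: h''(1) = -6 < 0 ⇒ local maximum; h''(4) = 6 > 0 ⇒ local minimum.
The local minimum is h(4) = -31/3.

-31/3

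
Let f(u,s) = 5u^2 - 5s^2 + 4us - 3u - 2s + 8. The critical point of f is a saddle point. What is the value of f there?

∂f/∂u = 10u + 4s - 3 = 0 and ∂f/∂s = 4u - 10s - 2 = 0, so (u, s) = (19/58, -2/29).
The Hessian has f_{uu} = 10, f_{ss} = -10, f_{us} = 4, giving D = -116 < 0, so the point is a saddle point.
f(19/58, -2/29) = 879/116.

879/116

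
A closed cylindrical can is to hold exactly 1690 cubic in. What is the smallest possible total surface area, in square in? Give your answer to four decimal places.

785.4267

With radius r and height h, πr²h = 1690 so h = 1690/(πr²), and S(r) = 2πr² + 2πrh = 2πr² + 2·1690/r.
S'(r) = 4πr − 2·1690/r² = 0 ⇒ r³ = 1690/(2π), so r ≈ 6.4551 and h = 2r ≈ 12.9102.
S''(r) = 4π + 4·1690/r³ > 0, so this is the minimum; S ≈ 785.4267.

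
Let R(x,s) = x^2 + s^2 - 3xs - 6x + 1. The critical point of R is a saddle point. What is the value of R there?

∂R/∂x = 2x - 3s - 6 = 0 and ∂R/∂s = -3x + 2s = 0, so (x, s) = (-12/5, -18/5).
The Hessian has R_{xx} = 2, R_{ss} = 2, R_{xs} = -3, giving D = -5 < 0, so the point is a saddle point.
R(-12/5, -18/5) = 41/5.

41/5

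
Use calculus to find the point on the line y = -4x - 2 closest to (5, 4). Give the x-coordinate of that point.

Minimize D(x)^2 = (x - 5)^2 + (-4x - 6)^2.
d/dx[D^2] = 2(x - 5) + 2·(-4)·(-4x - 6) = 0 ⇒ x = -19/17.
Then y = 42/17 and the distance is √(676/17) ≈ 6.3059.

-19/17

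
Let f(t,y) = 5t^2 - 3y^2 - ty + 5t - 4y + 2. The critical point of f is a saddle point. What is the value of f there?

∂f/∂t = 10t - y + 5 = 0 and ∂f/∂y = -t - 6y - 4 = 0, so (t, y) = (-34/61, -35/61).
The Hessian has f_{tt} = 10, f_{yy} = -6, f_{ty} = -1, giving D = -61 < 0, so the point is a saddle point.
f(-34/61, -35/61) = 107/61.

107/61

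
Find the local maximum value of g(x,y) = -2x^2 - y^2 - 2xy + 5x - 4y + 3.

109/4

∂g/∂x = -4x - 2y + 5 = 0 and ∂g/∂y = -2x - 2y - 4 = 0, so (x, y) = (9/2, -13/2).
The Hessian has g_{xx} = -4, g_{yy} = -2, g_{xy} = -2, giving D = 4 > 0 with g_{xx} < 0, so the point is a local maximum.
g(9/2, -13/2) = 109/4.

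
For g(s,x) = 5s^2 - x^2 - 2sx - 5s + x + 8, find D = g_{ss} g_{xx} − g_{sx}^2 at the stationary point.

∂g/∂s = 10s - 2x - 5 = 0 and ∂g/∂x = -2s - 2x + 1 = 0, so (s, x) = (1/2, 0).
The Hessian has g_{ss} = 10, g_{xx} = -2, g_{sx} = -2, giving D = -24 < 0, so the point is a saddle point.
D = (10)·(-2) − (-2)^2 = -24.

-24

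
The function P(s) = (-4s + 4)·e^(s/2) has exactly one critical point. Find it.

-1

P'(s) = (-4)·e^(s/2) + (-4s + 4)·(1/2)·e^(s/2) = (-2s - 2)·e^(s/2). Since e^(s/2) > 0, the only critical point is s = -1.
P''(-1) has the same sign as -2 < 0, so this is a local maximum.
P(-1) = (8)·e^(-1/2) ≈ 4.8522.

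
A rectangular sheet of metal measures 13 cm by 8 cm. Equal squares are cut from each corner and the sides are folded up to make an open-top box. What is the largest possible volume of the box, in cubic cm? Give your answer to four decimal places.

75.2651

With cut size x, the volume is V(x) = x(13 − 2x)(8 − 2x) for 0 < x < 4.
V'(x) = 12x^2 − 84x + 104. Setting V'(x) = 0 gives x ≈ 1.6070 (the root in (0, 4)).
V''(x) = 24x − 84 is negative there, so this is the maximum; V ≈ 75.2651.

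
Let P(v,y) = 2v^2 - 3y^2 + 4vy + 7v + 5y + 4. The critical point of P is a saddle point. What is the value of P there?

-77/40

∂P/∂v = 4v + 4y + 7 = 0 and ∂P/∂y = 4v - 6y + 5 = 0, so (v, y) = (-31/20, -1/5).
The Hessian has P_{vv} = 4, P_{yy} = -6, P_{vy} = 4, giving D = -40 < 0, so the point is a saddle point.
P(-31/20, -1/5) = -77/40.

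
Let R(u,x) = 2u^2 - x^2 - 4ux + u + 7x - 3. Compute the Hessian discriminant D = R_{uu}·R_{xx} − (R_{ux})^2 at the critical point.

-24

∂R/∂u = 4u - 4x + 1 = 0 and ∂R/∂x = -4u - 2x + 7 = 0, so (u, x) = (13/12, 4/3).
The Hessian has R_{uu} = 4, R_{xx} = -2, R_{ux} = -4, giving D = -24 < 0, so the point is a saddle point.
D = (4)·(-2) − (-4)^2 = -24.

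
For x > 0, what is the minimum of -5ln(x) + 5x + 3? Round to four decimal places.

8.0000

P'(x) = -5/x + 5 = 0 gives x = 1.
P''(x) = 5/x², which is positive for x > 0, so this is a local minimum.
P(1) = -5·ln(1) + 5 + 3 ≈ 8.0000.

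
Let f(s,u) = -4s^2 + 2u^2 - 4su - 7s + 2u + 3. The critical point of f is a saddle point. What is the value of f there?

85/24

∂f/∂s = -8s - 4u - 7 = 0 and ∂f/∂u = -4s + 4u + 2 = 0, so (s, u) = (-5/12, -11/12).
The Hessian has f_{ss} = -8, f_{uu} = 4, f_{su} = -4, giving D = -48 < 0, so the point is a saddle point.
f(-5/12, -11/12) = 85/24.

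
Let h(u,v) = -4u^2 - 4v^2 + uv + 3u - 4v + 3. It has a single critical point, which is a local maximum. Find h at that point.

277/63

∂h/∂u = -8u + v + 3 = 0 and ∂h/∂v = u - 8v - 4 = 0, so (u, v) = (20/63, -29/63).
The Hessian has h_{uu} = -8, h_{vv} = -8, h_{uv} = 1, giving D = 63 > 0 with h_{uu} < 0, so the point is a local maximum.
h(20/63, -29/63) = 277/63.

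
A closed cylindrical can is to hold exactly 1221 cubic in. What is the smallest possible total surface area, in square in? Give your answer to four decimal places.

With radius r and height h, πr²h = 1221 so h = 1221/(πr²), and S(r) = 2πr² + 2πrh = 2πr² + 2·1221/r.
S'(r) = 4πr − 2·1221/r² = 0 ⇒ r³ = 1221/(2π), so r ≈ 5.7922 and h = 2r ≈ 11.5844.
S''(r) = 4π + 4·1221/r³ > 0, so this is the minimum; S ≈ 632.3997.

632.3997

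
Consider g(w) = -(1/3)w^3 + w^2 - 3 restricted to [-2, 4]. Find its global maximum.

11/3

The derivative is -w^2 + 2w, which vanishes at w = 0 and w = 2.
Compare values at every candidate in [-2, 4]: g(-2) = 11/3,  g(0) = -3,  g(2) = -5/3,  g(4) = -25/3.
The maximum over the interval is 11/3, attained at w = -2.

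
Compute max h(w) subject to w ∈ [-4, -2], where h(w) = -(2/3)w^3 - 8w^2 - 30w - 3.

33

Differentiating, h'(w) = -2w^2 - 16w - 30; whose only zero in [-4, -2] is w = -3.
Compare values at every candidate in [-4, -2]: h(-4) = 95/3, h(-3) = 33, h(-2) = 91/3.
Hence the absolute maximum is 33 at w = -3.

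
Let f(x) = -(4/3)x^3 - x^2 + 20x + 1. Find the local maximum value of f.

79/3

f'(x) = -4x^2 - 2x + 20 = 0 at x = -5/2, 2.
f''(x) = -8x - 2. f''(-5/2) = 18 > 0 ⇒ local minimum; f''(2) = -18 < 0 ⇒ local maximum.
The local maximum is f(2) = 79/3.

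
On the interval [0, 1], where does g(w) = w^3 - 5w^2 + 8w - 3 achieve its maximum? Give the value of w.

1

Differentiating, g'(w) = 3w^2 - 10w + 8; which has no zeros in [0, 1].
Candidates: g(0) = -3; g(1) = 1.
So the maximum is g(1) = 1.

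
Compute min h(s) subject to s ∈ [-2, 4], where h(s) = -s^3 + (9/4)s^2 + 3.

h'(s) = -3s^2 + (9/2)s, which vanishes at s = 0 and s = 3/2.
Compare values at every candidate in [-2, 4]: h(-2) = 20; h(0) = 3; h(3/2) = 75/16; h(4) = -25.
So the minimum is h(4) = -25.

-25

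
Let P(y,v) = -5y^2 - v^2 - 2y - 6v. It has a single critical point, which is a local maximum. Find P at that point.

∂P/∂y = -10y - 2 = 0 and ∂P/∂v = -2v - 6 = 0, so (y, v) = (-1/5, -3).
The Hessian has P_{yy} = -10, P_{vv} = -2, P_{yv} = 0, giving D = 20 > 0 with P_{yy} < 0, so the point is a local maximum.
P(-1/5, -3) = 46/5.

46/5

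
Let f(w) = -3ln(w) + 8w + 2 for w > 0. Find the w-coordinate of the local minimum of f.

f'(w) = -3/w + 8 = 0 gives w = 3/8.
f''(w) = 3/w², which is positive for w > 0, so this is a local minimum.
f(3/8) = -3·ln(3/8) + 3 + 2 ≈ 7.9425.

3/8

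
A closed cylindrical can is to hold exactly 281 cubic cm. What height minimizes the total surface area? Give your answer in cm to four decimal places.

7.0991

With radius r and height h, πr²h = 281 so h = 281/(πr²), and S(r) = 2πr² + 2πrh = 2πr² + 2·281/r.
S'(r) = 4πr − 2·281/r² = 0 ⇒ r³ = 281/(2π), so r ≈ 3.5496 and h = 2r ≈ 7.0991.
S''(r) = 4π + 4·281/r³ > 0, so this is the minimum; S ≈ 237.4937.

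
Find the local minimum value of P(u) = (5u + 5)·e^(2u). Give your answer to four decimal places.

-0.1245

Differentiating with the product rule gives P'(u) = (10u + 15)·e^(2u). Since e^(2u) > 0, the only critical point is u = -3/2.
P''(-3/2) has the same sign as 10 > 0, so this is a local minimum.
P(-3/2) = (-5/2)·e^(-3) ≈ -0.1245.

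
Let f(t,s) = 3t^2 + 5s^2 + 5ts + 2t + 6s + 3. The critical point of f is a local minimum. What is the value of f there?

37/35

∂f/∂t = 6t + 5s + 2 = 0 and ∂f/∂s = 5t + 10s + 6 = 0, so (t, s) = (2/7, -26/35).
The Hessian has f_{tt} = 6, f_{ss} = 10, f_{ts} = 5, giving D = 35 > 0 with f_{tt} > 0, so the point is a local minimum.
f(2/7, -26/35) = 37/35.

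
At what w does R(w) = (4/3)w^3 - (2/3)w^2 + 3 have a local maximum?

R'(w) = 4w^2 - (4/3)w = 0 at w = 0, 1/3.
R''(w) = 8w - 4/3. R''(0) = -4/3 < 0 ⇒ local maximum; R''(1/3) = 4/3 > 0 ⇒ local minimum.
The local maximum is R(0) = 3.

0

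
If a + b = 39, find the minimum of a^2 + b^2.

1521/2

With a + b = 39, a^2 + b^2 = a^2 + (39 − a)^2.
The derivative 2a − 2(39 − a) = 4a − 78 vanishes at a = 39/2; second derivative 4 > 0, a minimum.
The minimum is 2·(39/2)^2 = 1521/2.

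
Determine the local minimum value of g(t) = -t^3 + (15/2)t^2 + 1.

1

g'(t) = -3t^2 + 15t. Setting g'(t) = 0 gives t ∈ {0, 5}.
Since g''(t) = -6t + 15, we get g''(0) = 15 > 0 ⇒ local minimum; g''(5) = -15 < 0 ⇒ local maximum.
The local minimum is g(0) = 1.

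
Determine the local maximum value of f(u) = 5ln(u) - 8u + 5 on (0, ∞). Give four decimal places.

-2.3500

f'(u) = 5/u − 8 = 0 gives u = 5/8.
f''(u) = -5/u², which is negative for u > 0, so this is a local maximum.
f(5/8) = 5·ln(5/8) - 5 + 5 ≈ -2.3500.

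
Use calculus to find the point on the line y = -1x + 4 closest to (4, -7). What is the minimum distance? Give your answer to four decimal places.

Minimize D(x)^2 = (x - 4)^2 + (-x + 11)^2.
d/dx[D^2] = 2(x - 4) + 2·(-1)·(-x + 11) = 0 ⇒ x = 15/2.
Then y = -7/2 and the distance is √(49/2) ≈ 4.9497.

4.9497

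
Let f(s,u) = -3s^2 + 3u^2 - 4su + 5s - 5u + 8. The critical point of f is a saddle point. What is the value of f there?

∂f/∂s = -6s - 4u + 5 = 0 and ∂f/∂u = -4s + 6u - 5 = 0, so (s, u) = (5/26, 25/26).
The Hessian has f_{ss} = -6, f_{uu} = 6, f_{su} = -4, giving D = -52 < 0, so the point is a saddle point.
f(5/26, 25/26) = 79/13.

79/13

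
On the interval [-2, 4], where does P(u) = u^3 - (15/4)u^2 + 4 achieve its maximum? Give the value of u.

4

Differentiating, P'(u) = 3u^2 - (15/2)u; which vanishes at u = 0 and u = 5/2.
Compare values at every candidate in [-2, 4]: P(-2) = -19, P(0) = 4, P(5/2) = -61/16, P(4) = 8.
The maximum over the interval is 8, attained at u = 4.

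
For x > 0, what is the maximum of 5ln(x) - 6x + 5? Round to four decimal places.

h'(x) = 5/x − 6 = 0 gives x = 5/6.
h''(x) = -5/x², which is negative for x > 0, so this is a local maximum.
h(5/6) = 5·ln(5/6) - 5 + 5 ≈ -0.9116.

-0.9116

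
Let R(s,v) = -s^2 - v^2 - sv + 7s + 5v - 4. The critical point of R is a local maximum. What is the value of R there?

9

∂R/∂s = -2s - v + 7 = 0 and ∂R/∂v = -s - 2v + 5 = 0, so (s, v) = (3, 1).
The Hessian has R_{ss} = -2, R_{vv} = -2, R_{sv} = -1, giving D = 3 > 0 with R_{ss} < 0, so the point is a local maximum.
R(3, 1) = 9.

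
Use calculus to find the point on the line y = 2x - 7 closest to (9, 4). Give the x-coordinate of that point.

31/5

Minimize D(x)^2 = (x - 9)^2 + (2x - 11)^2.
d/dx[D^2] = 2(x - 9) + 2·2·(2x - 11) = 0 ⇒ x = 31/5.
Then y = 27/5 and the distance is √(49/5) ≈ 3.1305.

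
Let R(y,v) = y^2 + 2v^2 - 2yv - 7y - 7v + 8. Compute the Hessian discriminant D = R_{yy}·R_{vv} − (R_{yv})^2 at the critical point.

∂R/∂y = 2y - 2v - 7 = 0 and ∂R/∂v = -2y + 4v - 7 = 0, so (y, v) = (21/2, 7).
The Hessian has R_{yy} = 2, R_{vv} = 4, R_{yv} = -2, giving D = 4 > 0 with R_{yy} > 0, so the point is a local minimum.
D = (2)·(4) − (-2)^2 = 4.

4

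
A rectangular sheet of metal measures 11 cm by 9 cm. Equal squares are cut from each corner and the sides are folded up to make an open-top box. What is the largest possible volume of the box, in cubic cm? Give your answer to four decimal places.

72.4198

With cut size x, the volume is V(x) = x(11 − 2x)(9 − 2x) for 0 < x < 4.5.
V'(x) = 12x^2 − 80x + 99. Setting V'(x) = 0 gives x ≈ 1.6419 (the root in (0, 4.5)).
V''(x) = 24x − 80 is negative there, so this is the maximum; V ≈ 72.4198.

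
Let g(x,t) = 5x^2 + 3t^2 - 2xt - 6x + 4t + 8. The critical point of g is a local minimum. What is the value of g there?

∂g/∂x = 10x - 2t - 6 = 0 and ∂g/∂t = -2x + 6t + 4 = 0, so (x, t) = (1/2, -1/2).
The Hessian has g_{xx} = 10, g_{tt} = 6, g_{xt} = -2, giving D = 56 > 0 with g_{xx} > 0, so the point is a local minimum.
g(1/2, -1/2) = 11/2.

11/2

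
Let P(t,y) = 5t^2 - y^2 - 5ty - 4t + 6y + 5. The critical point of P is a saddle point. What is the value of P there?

∂P/∂t = 10t - 5y - 4 = 0 and ∂P/∂y = -5t - 2y + 6 = 0, so (t, y) = (38/45, 8/9).
The Hessian has P_{tt} = 10, P_{yy} = -2, P_{ty} = -5, giving D = -45 < 0, so the point is a saddle point.
P(38/45, 8/9) = 269/45.

269/45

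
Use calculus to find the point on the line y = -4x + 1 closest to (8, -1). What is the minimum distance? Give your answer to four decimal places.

Minimize D(x)^2 = (x - 8)^2 + (-4x + 2)^2.
d/dx[D^2] = 2(x - 8) + 2·(-4)·(-4x + 2) = 0 ⇒ x = 16/17.
Then y = -47/17 and the distance is √(900/17) ≈ 7.2761.

7.2761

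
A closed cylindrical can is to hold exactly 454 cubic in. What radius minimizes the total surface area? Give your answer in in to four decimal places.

4.1651

With radius r and height h, πr²h = 454 so h = 454/(πr²), and S(r) = 2πr² + 2πrh = 2πr² + 2·454/r.
S'(r) = 4πr − 2·454/r² = 0 ⇒ r³ = 454/(2π), so r ≈ 4.1651 and h = 2r ≈ 8.3302.
S''(r) = 4π + 4·454/r³ > 0, so this is the minimum; S ≈ 327.0030.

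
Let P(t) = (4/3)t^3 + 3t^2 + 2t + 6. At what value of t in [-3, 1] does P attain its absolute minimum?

-3

The derivative is 4t^2 + 6t + 2, which vanishes at t = -1 and t = -1/2.
Evaluating at the critical points and endpoints: P(-3) = -9, P(-1) = 17/3, P(-1/2) = 67/12, P(1) = 37/3.
Hence the absolute minimum is -9 at t = -3.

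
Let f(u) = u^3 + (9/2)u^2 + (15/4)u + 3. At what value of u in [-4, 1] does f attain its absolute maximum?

The derivative is 3u^2 + 9u + 15/4, which vanishes at u = -5/2 and u = -1/2.
Candidates: f(-4) = -4, f(-5/2) = 49/8, f(-1/2) = 17/8, f(1) = 49/4.
So the maximum is f(1) = 49/4.

1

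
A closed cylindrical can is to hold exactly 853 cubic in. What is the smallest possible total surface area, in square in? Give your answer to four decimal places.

497.9059

With radius r and height h, πr²h = 853 so h = 853/(πr²), and S(r) = 2πr² + 2πrh = 2πr² + 2·853/r.
S'(r) = 4πr − 2·853/r² = 0 ⇒ r³ = 853/(2π), so r ≈ 5.1395 and h = 2r ≈ 10.2791.
S''(r) = 4π + 4·853/r³ > 0, so this is the minimum; S ≈ 497.9059.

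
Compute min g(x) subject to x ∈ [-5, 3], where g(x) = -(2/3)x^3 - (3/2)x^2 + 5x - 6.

g'(x) = -2x^2 - 3x + 5, which vanishes at x = -5/2 and x = 1.
Candidates: g(-5) = 89/6, g(-5/2) = -419/24, g(1) = -19/6, g(3) = -45/2.
So the minimum is g(3) = -45/2.

-45/2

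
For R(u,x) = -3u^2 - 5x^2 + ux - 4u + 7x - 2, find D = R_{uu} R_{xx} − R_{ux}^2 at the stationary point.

∂R/∂u = -6u + x - 4 = 0 and ∂R/∂x = u - 10x + 7 = 0, so (u, x) = (-33/59, 38/59).
The Hessian has R_{uu} = -6, R_{xx} = -10, R_{ux} = 1, giving D = 59 > 0 with R_{uu} < 0, so the point is a local maximum.
D = (-6)·(-10) − (1)^2 = 59.

59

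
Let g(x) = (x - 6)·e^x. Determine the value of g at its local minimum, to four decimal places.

g'(x) = 1·e^x + (x - 6)·1·e^x = (x - 5)·e^x. Since e^x > 0, the only critical point is x = 5.
g''(5) has the same sign as 1 > 0, so this is a local minimum.
g(5) = (-1)·e^(5) ≈ -148.4132.

-148.4132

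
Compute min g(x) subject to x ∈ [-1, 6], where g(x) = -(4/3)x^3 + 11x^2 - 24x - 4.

-40

g'(x) = -4x^2 + 22x - 24, which vanishes at x = 3/2 and x = 4.
Evaluating at the critical points and endpoints: g(-1) = 97/3,  g(3/2) = -79/4,  g(4) = -28/3,  g(6) = -40.
Hence the absolute minimum is -40 at x = 6.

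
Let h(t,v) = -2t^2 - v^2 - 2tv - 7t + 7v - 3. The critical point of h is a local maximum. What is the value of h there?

∂h/∂t = -4t - 2v - 7 = 0 and ∂h/∂v = -2t - 2v + 7 = 0, so (t, v) = (-7, 21/2).
The Hessian has h_{tt} = -4, h_{vv} = -2, h_{tv} = -2, giving D = 4 > 0 with h_{tt} < 0, so the point is a local maximum.
h(-7, 21/2) = 233/4.

233/4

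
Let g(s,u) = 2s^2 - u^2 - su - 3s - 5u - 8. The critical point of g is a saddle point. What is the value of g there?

∂g/∂s = 4s - u - 3 = 0 and ∂g/∂u = -s - 2u - 5 = 0, so (s, u) = (1/9, -23/9).
The Hessian has g_{ss} = 4, g_{uu} = -2, g_{su} = -1, giving D = -9 < 0, so the point is a saddle point.
g(1/9, -23/9) = -16/9.

-16/9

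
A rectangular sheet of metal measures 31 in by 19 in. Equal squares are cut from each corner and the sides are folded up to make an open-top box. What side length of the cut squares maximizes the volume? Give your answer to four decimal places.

3.8210

With cut size x, the volume is V(x) = x(31 − 2x)(19 − 2x) for 0 < x < 9.5.
V'(x) = 12x^2 − 200x + 589. Setting V'(x) = 0 gives x ≈ 3.8210 (the root in (0, 9.5)).
V''(x) = 24x − 200 is negative there, so this is the maximum; V ≈ 1013.7119.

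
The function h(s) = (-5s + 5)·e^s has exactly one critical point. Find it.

h'(s) = (-5)·e^s + (-5s + 5)·1·e^s = (-5s)·e^s. Since e^s > 0, the only critical point is s = 0.
h''(0) has the same sign as -5 < 0, so this is a local maximum.
h(0) = (5)·e^(0) ≈ 5.0000.

0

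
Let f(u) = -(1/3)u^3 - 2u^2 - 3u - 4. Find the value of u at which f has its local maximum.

-1

Critical points: f'(u) = -u^2 - 4u - 3 vanishes at u = -3, -1.
Second-derivative test with f''(u) = -2u - 4: f''(-3) = 2 > 0 ⇒ local minimum; f''(-1) = -2 < 0 ⇒ local maximum.
So the local maximum value is f(-1) = -8/3.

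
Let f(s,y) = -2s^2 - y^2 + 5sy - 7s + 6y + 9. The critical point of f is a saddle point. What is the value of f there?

242/17

∂f/∂s = -4s + 5y - 7 = 0 and ∂f/∂y = 5s - 2y + 6 = 0, so (s, y) = (-16/17, 11/17).
The Hessian has f_{ss} = -4, f_{yy} = -2, f_{sy} = 5, giving D = -17 < 0, so the point is a saddle point.
f(-16/17, 11/17) = 242/17.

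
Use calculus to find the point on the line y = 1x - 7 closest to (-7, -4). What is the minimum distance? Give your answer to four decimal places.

7.0711

Minimize D(x)^2 = (x + 7)^2 + (x - 3)^2.
d/dx[D^2] = 2(x + 7) + 2·1·(x - 3) = 0 ⇒ x = -2.
Then y = -9 and the distance is √(50) ≈ 7.0711.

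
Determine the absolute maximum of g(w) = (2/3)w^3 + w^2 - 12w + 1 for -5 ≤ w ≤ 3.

The derivative is 2w^2 + 2w - 12, which vanishes at w = -3 and w = 2.
Evaluating at the critical points and endpoints: g(-5) = 8/3, g(-3) = 28, g(2) = -41/3, g(3) = -8.
The maximum over the interval is 28, attained at w = -3.

28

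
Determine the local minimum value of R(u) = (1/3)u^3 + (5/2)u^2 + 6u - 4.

R'(u) = u^2 + 5u + 6. Setting R'(u) = 0 gives u ∈ {-3, -2}.
Second-derivative test with R''(u) = 2u + 5: R''(-3) = -1 < 0 ⇒ local maximum; R''(-2) = 1 > 0 ⇒ local minimum.
The local minimum is R(-2) = -26/3.

-26/3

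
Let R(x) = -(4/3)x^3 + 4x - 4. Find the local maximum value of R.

R'(x) = -4x^2 + 4 = 0 at x = -1, 1.
Since R''(x) = -8x, we get R''(-1) = 8 > 0 ⇒ local minimum; R''(1) = -8 < 0 ⇒ local maximum.
So the local maximum value is R(1) = -4/3.

-4/3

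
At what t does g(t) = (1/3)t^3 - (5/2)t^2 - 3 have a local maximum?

0

g'(t) = t^2 - 5t. Setting g'(t) = 0 gives t ∈ {0, 5}.
Since g''(t) = 2t - 5, we get g''(0) = -5 < 0 ⇒ local maximum; g''(5) = 5 > 0 ⇒ local minimum.
So the local maximum value is g(0) = -3.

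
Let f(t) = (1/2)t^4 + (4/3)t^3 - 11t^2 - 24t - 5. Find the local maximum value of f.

43/6

f'(t) = 2t^3 + 4t^2 - 22t - 24. Setting f'(t) = 0 gives t ∈ {-4, -1, 3}.
Second-derivative test with f''(t) = 6t^2 + 8t - 22: f''(-4) = 42 > 0 ⇒ local minimum; f''(-1) = -24 < 0 ⇒ local maximum; f''(3) = 56 > 0 ⇒ local minimum.
The local maximum is f(-1) = 43/6.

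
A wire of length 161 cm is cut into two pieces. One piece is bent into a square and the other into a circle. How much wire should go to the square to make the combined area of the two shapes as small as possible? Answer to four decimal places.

90.1760

Let x be the length used for the square. Square side x/4; circle radius (161−x)/(2π).
A(x) = (x/4)² + π·((161−x)/(2π))² = x²/16 + (161−x)²/(4π) for 0 ≤ x ≤ 161. A'(x) = x/8 − (161−x)/(2π) = 0 gives x = 4·161/(π+4) ≈ 90.1760.
A'' = 1/8 + 1/(2π) > 0, so this gives the minimum combined area; x ≈ 90.1760 cm to the square.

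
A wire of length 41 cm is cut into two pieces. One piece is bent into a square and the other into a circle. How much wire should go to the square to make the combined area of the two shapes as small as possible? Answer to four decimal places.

Let x be the length used for the square. Square side x/4; circle radius (41−x)/(2π).
A(x) = (x/4)² + π·((41−x)/(2π))² = x²/16 + (41−x)²/(4π) for 0 ≤ x ≤ 41. A'(x) = x/8 − (41−x)/(2π) = 0 gives x = 4·41/(π+4) ≈ 22.9641.
A'' = 1/8 + 1/(2π) > 0, so this gives the minimum combined area; x ≈ 22.9641 cm to the square.

22.9641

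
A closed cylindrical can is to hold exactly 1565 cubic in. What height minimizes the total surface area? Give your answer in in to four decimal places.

With radius r and height h, πr²h = 1565 so h = 1565/(πr²), and S(r) = 2πr² + 2πrh = 2πr² + 2·1565/r.
S'(r) = 4πr − 2·1565/r² = 0 ⇒ r³ = 1565/(2π), so r ≈ 6.2918 and h = 2r ≈ 12.5837.
S''(r) = 4π + 4·1565/r³ > 0, so this is the minimum; S ≈ 746.2038.

12.5837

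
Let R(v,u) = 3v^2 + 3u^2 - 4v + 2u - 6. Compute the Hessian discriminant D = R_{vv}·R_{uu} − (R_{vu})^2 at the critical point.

∂R/∂v = 6v - 4 = 0 and ∂R/∂u = 6u + 2 = 0, so (v, u) = (2/3, -1/3).
The Hessian has R_{vv} = 6, R_{uu} = 6, R_{vu} = 0, giving D = 36 > 0 with R_{vv} > 0, so the point is a local minimum.
D = (6)·(6) − (0)^2 = 36.

36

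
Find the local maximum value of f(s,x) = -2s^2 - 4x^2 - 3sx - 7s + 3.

∂f/∂s = -4s - 3x - 7 = 0 and ∂f/∂x = -3s - 8x = 0, so (s, x) = (-56/23, 21/23).
The Hessian has f_{ss} = -4, f_{xx} = -8, f_{sx} = -3, giving D = 23 > 0 with f_{ss} < 0, so the point is a local maximum.
f(-56/23, 21/23) = 265/23.

265/23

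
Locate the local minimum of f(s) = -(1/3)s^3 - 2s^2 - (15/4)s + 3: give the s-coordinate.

f'(s) = -s^2 - 4s - 15/4 = 0 at s = -5/2, -3/2.
Since f''(s) = -2s - 4, we get f''(-5/2) = 1 > 0 ⇒ local minimum; f''(-3/2) = -1 < 0 ⇒ local maximum.
So the local minimum value is f(-5/2) = 61/12.

-5/2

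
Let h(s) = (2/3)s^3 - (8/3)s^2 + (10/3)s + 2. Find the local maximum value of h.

h'(s) = 2s^2 - (16/3)s + 10/3 = 0 at s = 1, 5/3.
Second-derivative test with h''(s) = 4s - 16/3: h''(1) = -4/3 < 0 ⇒ local maximum; h''(5/3) = 4/3 > 0 ⇒ local minimum.
Thus h has its local maximum at s = 1, with value 10/3.

10/3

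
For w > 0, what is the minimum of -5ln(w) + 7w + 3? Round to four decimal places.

h'(w) = -5/w + 7 = 0 gives w = 5/7.
h''(w) = 5/w², which is positive for w > 0, so this is a local minimum.
h(5/7) = -5·ln(5/7) + 5 + 3 ≈ 9.6824.

9.6824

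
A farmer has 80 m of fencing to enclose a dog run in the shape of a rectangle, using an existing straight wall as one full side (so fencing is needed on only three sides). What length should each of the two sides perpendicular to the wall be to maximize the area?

Let the sides perpendicular to the wall have length x and the parallel side y, so 2x + y = 80 and the area is A = xy = x(80 − 2x).
A'(x) = 80 − 4x = 0 gives x = 20, and A''(x) = −4 < 0 confirms a maximum.
Then y = 80 − 2·20 = 40 and A = 800.

20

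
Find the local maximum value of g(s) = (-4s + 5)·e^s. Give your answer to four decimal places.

5.1361

g'(s) = (-4)·e^s + (-4s + 5)·1·e^s = (-4s + 1)·e^s. Since e^s > 0, the only critical point is s = 1/4.
g''(1/4) has the same sign as -4 < 0, so this is a local maximum.
g(1/4) = (4)·e^(1/4) ≈ 5.1361.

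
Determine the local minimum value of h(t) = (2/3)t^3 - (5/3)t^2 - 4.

-449/81

h'(t) = 2t^2 - (10/3)t. Setting h'(t) = 0 gives t ∈ {0, 5/3}.
Since h''(t) = 4t - 10/3, we get h''(0) = -10/3 < 0 ⇒ local maximum; h''(5/3) = 10/3 > 0 ⇒ local minimum.
Thus h has its local minimum at t = 5/3, with value -449/81.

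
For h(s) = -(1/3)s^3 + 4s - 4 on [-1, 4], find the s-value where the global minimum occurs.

4

h'(s) = -s^2 + 4, whose only zero in [-1, 4] is s = 2.
Compare values at every candidate in [-1, 4]: h(-1) = -23/3; h(2) = 4/3; h(4) = -28/3.
So the minimum is h(4) = -28/3.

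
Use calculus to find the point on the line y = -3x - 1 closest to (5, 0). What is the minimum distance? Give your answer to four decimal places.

Minimize D(x)^2 = (x - 5)^2 + (-3x - 1)^2.
d/dx[D^2] = 2(x - 5) + 2·(-3)·(-3x - 1) = 0 ⇒ x = 1/5.
Then y = -8/5 and the distance is √(128/5) ≈ 5.0596.

5.0596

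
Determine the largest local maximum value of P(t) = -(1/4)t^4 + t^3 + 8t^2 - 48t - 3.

189

P'(t) = -t^3 + 3t^2 + 16t - 48. Setting P'(t) = 0 gives t ∈ {-4, 3, 4}.
Second-derivative test with P''(t) = -3t^2 + 6t + 16: P''(-4) = -56 < 0 ⇒ local maximum; P''(3) = 7 > 0 ⇒ local minimum; P''(4) = -8 < 0 ⇒ local maximum.
The largest local maximum is P(-4) = 189.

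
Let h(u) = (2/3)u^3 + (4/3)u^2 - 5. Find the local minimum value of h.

-5

h'(u) = 2u^2 + (8/3)u = 0 at u = -4/3, 0.
h''(u) = 4u + 8/3. h''(-4/3) = -8/3 < 0 ⇒ local maximum; h''(0) = 8/3 > 0 ⇒ local minimum.
Thus h has its local minimum at u = 0, with value -5.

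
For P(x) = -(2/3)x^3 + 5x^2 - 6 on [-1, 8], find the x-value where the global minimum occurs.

8

P'(x) = -2x^2 + 10x, which vanishes at x = 0 and x = 5.
Candidates: P(-1) = -1/3, P(0) = -6, P(5) = 107/3, P(8) = -82/3.
So the minimum is P(8) = -82/3.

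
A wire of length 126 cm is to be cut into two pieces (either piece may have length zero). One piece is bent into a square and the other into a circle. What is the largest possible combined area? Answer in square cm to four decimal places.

Let x be the length used for the square. Square side x/4; circle radius (126−x)/(2π).
A(x) = (x/4)² + π·((126−x)/(2π))² = x²/16 + (126−x)²/(4π) for 0 ≤ x ≤ 126. A'(x) = x/8 − (126−x)/(2π) = 0 gives x = 4·126/(π+4) ≈ 70.5725.
A'' > 0, so the interior critical point is a minimum; the maximum is at an endpoint. A(0) = 1263.3719 and A(126) = 992.2500, so the largest area is 1263.3719.

1263.3719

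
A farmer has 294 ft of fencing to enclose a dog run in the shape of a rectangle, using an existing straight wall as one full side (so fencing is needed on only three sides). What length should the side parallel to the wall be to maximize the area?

Let the sides perpendicular to the wall have length x and the parallel side y, so 2x + y = 294 and the area is A = xy = x(294 − 2x).
A'(x) = 294 − 4x = 0 gives x = 147/2, and A''(x) = −4 < 0 confirms a maximum.
Then y = 294 − 2·147/2 = 147 and A = 21609/2.

147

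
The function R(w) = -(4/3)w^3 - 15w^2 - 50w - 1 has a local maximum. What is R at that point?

R'(w) = -4w^2 - 30w - 50 = 0 at w = -5, -5/2.
Since R''(w) = -8w - 30, we get R''(-5) = 10 > 0 ⇒ local minimum; R''(-5/2) = -10 < 0 ⇒ local maximum.
So the local maximum value is R(-5/2) = 613/12.

613/12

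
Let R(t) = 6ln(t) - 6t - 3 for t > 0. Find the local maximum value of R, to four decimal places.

-9.0000

R'(t) = 6/t − 6 = 0 gives t = 1.
R''(t) = -6/t², which is negative for t > 0, so this is a local maximum.
R(1) = 6·ln(1) - 6 - 3 ≈ -9.0000.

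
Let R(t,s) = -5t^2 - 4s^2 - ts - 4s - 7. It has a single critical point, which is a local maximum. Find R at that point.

∂R/∂t = -10t - s = 0 and ∂R/∂s = -t - 8s - 4 = 0, so (t, s) = (4/79, -40/79).
The Hessian has R_{tt} = -10, R_{ss} = -8, R_{ts} = -1, giving D = 79 > 0 with R_{tt} < 0, so the point is a local maximum.
R(4/79, -40/79) = -473/79.

-473/79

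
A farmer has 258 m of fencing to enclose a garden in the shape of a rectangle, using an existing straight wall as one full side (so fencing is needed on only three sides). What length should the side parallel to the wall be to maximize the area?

129

Let the sides perpendicular to the wall have length x and the parallel side y, so 2x + y = 258 and the area is A = xy = x(258 − 2x).
A'(x) = 258 − 4x = 0 gives x = 129/2, and A''(x) = −4 < 0 confirms a maximum.
Then y = 258 − 2·129/2 = 129 and A = 16641/2.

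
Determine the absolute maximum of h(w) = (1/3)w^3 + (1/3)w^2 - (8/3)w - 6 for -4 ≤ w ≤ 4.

10

The derivative is w^2 + (2/3)w - 8/3, which vanishes at w = -2 and w = 4/3.
Candidates: h(-4) = -34/3,  h(-2) = -2,  h(4/3) = -662/81,  h(4) = 10.
Hence the absolute maximum is 10 at w = 4.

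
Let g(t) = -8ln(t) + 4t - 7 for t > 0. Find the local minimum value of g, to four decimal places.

g'(t) = -8/t + 4 = 0 gives t = 2.
g''(t) = 8/t², which is positive for t > 0, so this is a local minimum.
g(2) = -8·ln(2) + 8 - 7 ≈ -4.5452.

-4.5452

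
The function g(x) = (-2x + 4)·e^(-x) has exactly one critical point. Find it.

3

g'(x) = (-2)·e^(-x) + (-2x + 4)·(-1)·e^(-x) = (2x - 6)·e^(-x). Since e^(-x) > 0, the only critical point is x = 3.
g''(3) has the same sign as 2 > 0, so this is a local minimum.
g(3) = (-2)·e^(-3) ≈ -0.0996.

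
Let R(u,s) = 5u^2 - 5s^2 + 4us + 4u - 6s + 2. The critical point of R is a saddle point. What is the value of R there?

∂R/∂u = 10u + 4s + 4 = 0 and ∂R/∂s = 4u - 10s - 6 = 0, so (u, s) = (-4/29, -19/29).
The Hessian has R_{uu} = 10, R_{ss} = -10, R_{us} = 4, giving D = -116 < 0, so the point is a saddle point.
R(-4/29, -19/29) = 107/29.

107/29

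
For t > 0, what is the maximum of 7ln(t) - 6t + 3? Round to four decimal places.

g'(t) = 7/t − 6 = 0 gives t = 7/6.
g''(t) = -7/t², which is negative for t > 0, so this is a local maximum.
g(7/6) = 7·ln(7/6) - 7 + 3 ≈ -2.9209.

-2.9209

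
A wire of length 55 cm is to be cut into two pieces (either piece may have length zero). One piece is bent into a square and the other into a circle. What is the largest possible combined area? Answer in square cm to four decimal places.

Let x be the length used for the square. Square side x/4; circle radius (55−x)/(2π).
A(x) = (x/4)² + π·((55−x)/(2π))² = x²/16 + (55−x)²/(4π) for 0 ≤ x ≤ 55. A'(x) = x/8 − (55−x)/(2π) = 0 gives x = 4·55/(π+4) ≈ 30.8055.
A'' > 0, so the interior critical point is a minimum; the maximum is at an endpoint. A(0) = 240.7219 and A(55) = 189.0625, so the largest area is 240.7219.

240.7219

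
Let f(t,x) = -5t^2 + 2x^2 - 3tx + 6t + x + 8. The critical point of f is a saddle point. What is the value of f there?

477/49

∂f/∂t = -10t - 3x + 6 = 0 and ∂f/∂x = -3t + 4x + 1 = 0, so (t, x) = (27/49, 8/49).
The Hessian has f_{tt} = -10, f_{xx} = 4, f_{tx} = -3, giving D = -49 < 0, so the point is a saddle point.
f(27/49, 8/49) = 477/49.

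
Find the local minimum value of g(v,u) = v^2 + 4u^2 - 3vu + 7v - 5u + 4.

∂g/∂v = 2v - 3u + 7 = 0 and ∂g/∂u = -3v + 8u - 5 = 0, so (v, u) = (-41/7, -11/7).
The Hessian has g_{vv} = 2, g_{uu} = 8, g_{vu} = -3, giving D = 7 > 0 with g_{vv} > 0, so the point is a local minimum.
g(-41/7, -11/7) = -88/7.

-88/7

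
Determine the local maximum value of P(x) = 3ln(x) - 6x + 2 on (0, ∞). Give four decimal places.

-3.0794

P'(x) = 3/x − 6 = 0 gives x = 1/2.
P''(x) = -3/x², which is negative for x > 0, so this is a local maximum.
P(1/2) = 3·ln(1/2) - 3 + 2 ≈ -3.0794.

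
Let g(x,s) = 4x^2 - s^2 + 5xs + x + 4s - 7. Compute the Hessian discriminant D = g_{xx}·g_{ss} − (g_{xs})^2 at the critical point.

∂g/∂x = 8x + 5s + 1 = 0 and ∂g/∂s = 5x - 2s + 4 = 0, so (x, s) = (-22/41, 27/41).
The Hessian has g_{xx} = 8, g_{ss} = -2, g_{xs} = 5, giving D = -41 < 0, so the point is a saddle point.
D = (8)·(-2) − (5)^2 = -41.

-41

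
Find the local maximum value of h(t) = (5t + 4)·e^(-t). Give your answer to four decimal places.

Differentiating with the product rule gives h'(t) = (-5t + 1)·e^(-t). Since e^(-t) > 0, the only critical point is t = 1/5.
h''(1/5) has the same sign as -5 < 0, so this is a local maximum.
h(1/5) = (5)·e^(-1/5) ≈ 4.0937.

4.0937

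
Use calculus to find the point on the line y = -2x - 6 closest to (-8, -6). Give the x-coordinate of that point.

Minimize D(x)^2 = (x + 8)^2 + (-2x)^2.
d/dx[D^2] = 2(x + 8) + 2·(-2)·(-2x) = 0 ⇒ x = -8/5.
Then y = -14/5 and the distance is √(256/5) ≈ 7.1554.

-8/5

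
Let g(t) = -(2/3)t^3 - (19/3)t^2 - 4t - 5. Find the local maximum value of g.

-352/81

g'(t) = -2t^2 - (38/3)t - 4. Setting g'(t) = 0 gives t ∈ {-6, -1/3}.
g''(t) = -4t - 38/3. g''(-6) = 34/3 > 0 ⇒ local minimum; g''(-1/3) = -34/3 < 0 ⇒ local maximum.
So the local maximum value is g(-1/3) = -352/81.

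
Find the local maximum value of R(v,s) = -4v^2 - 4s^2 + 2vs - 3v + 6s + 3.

∂R/∂v = -8v + 2s - 3 = 0 and ∂R/∂s = 2v - 8s + 6 = 0, so (v, s) = (-1/5, 7/10).
The Hessian has R_{vv} = -8, R_{ss} = -8, R_{vs} = 2, giving D = 60 > 0 with R_{vv} < 0, so the point is a local maximum.
R(-1/5, 7/10) = 27/5.

27/5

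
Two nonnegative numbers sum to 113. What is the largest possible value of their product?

With x + y = 113, the product is P(x) = x(113 − x).
P'(x) = 113 − 2x = 0 gives x = 113/2; P'' = −2 < 0, so this is the maximum.
P = 113/2·113/2 = 12769/4.

12769/4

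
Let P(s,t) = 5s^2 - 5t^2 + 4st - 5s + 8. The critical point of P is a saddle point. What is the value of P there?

∂P/∂s = 10s + 4t - 5 = 0 and ∂P/∂t = 4s - 10t = 0, so (s, t) = (25/58, 5/29).
The Hessian has P_{ss} = 10, P_{tt} = -10, P_{st} = 4, giving D = -116 < 0, so the point is a saddle point.
P(25/58, 5/29) = 803/116.

803/116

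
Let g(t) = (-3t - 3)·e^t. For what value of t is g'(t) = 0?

By the product rule, g'(t) = (-3t - 6)·e^t. Since e^t > 0, the only critical point is t = -2.
g''(-2) has the same sign as -3 < 0, so this is a local maximum.
g(-2) = (3)·e^(-2) ≈ 0.4060.

-2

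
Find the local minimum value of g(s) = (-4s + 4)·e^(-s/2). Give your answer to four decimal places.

By the product rule, g'(s) = (2s - 6)·e^(-s/2). Since e^(-s/2) > 0, the only critical point is s = 3.
g''(3) has the same sign as 2 > 0, so this is a local minimum.
g(3) = (-8)·e^(-3/2) ≈ -1.7850.

-1.7850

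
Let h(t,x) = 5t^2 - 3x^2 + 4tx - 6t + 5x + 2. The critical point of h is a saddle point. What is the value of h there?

289/76

∂h/∂t = 10t + 4x - 6 = 0 and ∂h/∂x = 4t - 6x + 5 = 0, so (t, x) = (4/19, 37/38).
The Hessian has h_{tt} = 10, h_{xx} = -6, h_{tx} = 4, giving D = -76 < 0, so the point is a saddle point.
h(4/19, 37/38) = 289/76.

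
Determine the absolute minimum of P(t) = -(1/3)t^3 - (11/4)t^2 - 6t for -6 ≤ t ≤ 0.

0

Differentiating, P'(t) = -t^2 - (11/2)t - 6; which vanishes at t = -4 and t = -3/2.
Candidates: P(-6) = 9,  P(-4) = 4/3,  P(-3/2) = 63/16,  P(0) = 0.
So the minimum is P(0) = 0.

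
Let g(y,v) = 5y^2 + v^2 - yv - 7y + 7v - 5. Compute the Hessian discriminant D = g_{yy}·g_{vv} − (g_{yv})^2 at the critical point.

19

∂g/∂y = 10y - v - 7 = 0 and ∂g/∂v = -y + 2v + 7 = 0, so (y, v) = (7/19, -63/19).
The Hessian has g_{yy} = 10, g_{vv} = 2, g_{yv} = -1, giving D = 19 > 0 with g_{yy} > 0, so the point is a local minimum.
D = (10)·(2) − (-1)^2 = 19.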